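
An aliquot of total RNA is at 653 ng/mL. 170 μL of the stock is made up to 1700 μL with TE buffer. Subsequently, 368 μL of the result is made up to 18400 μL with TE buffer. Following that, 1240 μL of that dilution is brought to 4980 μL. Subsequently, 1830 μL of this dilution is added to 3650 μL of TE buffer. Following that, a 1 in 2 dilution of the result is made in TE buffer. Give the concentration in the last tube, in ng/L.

Overall dilution factor = 10 × 50 × 4.016 × 2.995 × 2 = 1.20 × 10⁴.
653 ng/mL / 1.20 × 10⁴ = 0.0543 ng/mL = 54.3 ng/L.

54.3 ng/L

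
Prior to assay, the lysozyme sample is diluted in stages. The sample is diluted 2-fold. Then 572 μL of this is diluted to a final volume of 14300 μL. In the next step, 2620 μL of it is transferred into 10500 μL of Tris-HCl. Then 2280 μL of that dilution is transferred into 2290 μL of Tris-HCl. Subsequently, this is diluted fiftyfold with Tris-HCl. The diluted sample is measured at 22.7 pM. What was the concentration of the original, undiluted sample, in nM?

570 nM

Overall dilution factor = 2 × 25 × 5.008 × 2.004 × 50 = 2.51 × 10⁴.
Original = 22.7 pM × 2.51 × 10⁴ = 5.70 × 10⁵ pM = 570 nM.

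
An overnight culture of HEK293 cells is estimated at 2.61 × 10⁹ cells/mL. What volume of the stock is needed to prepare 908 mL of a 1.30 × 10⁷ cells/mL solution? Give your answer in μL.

V₁ = C₂V₂/C₁ = 1.30 × 10⁷ × 908 / 2.61 × 10⁹ = 4.52 mL = 4520 μL.

4520 μL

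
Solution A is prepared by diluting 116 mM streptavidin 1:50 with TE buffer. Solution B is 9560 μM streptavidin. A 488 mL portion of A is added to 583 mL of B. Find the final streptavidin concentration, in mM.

C_A = 116 mM / 50 = 2.32 mM.
C_B = 9560 μM = 9.56 mM.
C_mix = (C_A·V_A + C_B·V_B)/(V_A + V_B) = (2.32×488 + 9.56×583) / 1071 = 6.26 mM.

6.26 mM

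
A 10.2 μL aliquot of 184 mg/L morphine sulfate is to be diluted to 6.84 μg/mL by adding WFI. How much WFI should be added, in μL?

6.84 μg/mL = 6.84 mg/L.
V₂ = C₁V₁/C₂ = 184 × 10.2 / 6.84 = 274 μL.
Diluent to add = V₂ − V₁ = 274 − 10.2 = 264 μL.

264 μL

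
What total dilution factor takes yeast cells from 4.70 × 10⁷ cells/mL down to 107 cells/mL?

4.39 × 10⁵

Factor = C₀/C_target = 4.70 × 10⁷ cells/mL / 107 cells/mL = 4.39 × 10⁵.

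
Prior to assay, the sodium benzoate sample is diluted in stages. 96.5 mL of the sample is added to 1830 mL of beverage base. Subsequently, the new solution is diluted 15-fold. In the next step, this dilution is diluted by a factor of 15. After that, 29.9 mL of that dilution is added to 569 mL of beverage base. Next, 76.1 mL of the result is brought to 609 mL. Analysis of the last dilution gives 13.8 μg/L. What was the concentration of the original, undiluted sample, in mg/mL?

9.94 mg/mL

Overall dilution factor = 19.96 × 15 × 15 × 20.03 × 8.003 = 7.20 × 10⁵.
Original = 13.8 μg/L × 7.20 × 10⁵ = 9.94 × 10⁶ μg/L = 9.94 mg/mL.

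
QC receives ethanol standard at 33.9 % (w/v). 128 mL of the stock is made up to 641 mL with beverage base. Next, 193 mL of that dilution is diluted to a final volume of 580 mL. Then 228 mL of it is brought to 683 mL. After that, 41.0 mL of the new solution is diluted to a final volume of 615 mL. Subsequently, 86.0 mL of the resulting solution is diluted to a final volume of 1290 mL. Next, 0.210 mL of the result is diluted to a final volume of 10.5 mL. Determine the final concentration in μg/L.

668 μg/L

Overall dilution factor = 5.008 × 3.005 × 2.996 × 15 × 15 × 50 = 5.07 × 10⁵.
33.9 % (w/v) / 5.07 × 10⁵ = 6.68 × 10⁻⁵ % (w/v) = 668 μg/L.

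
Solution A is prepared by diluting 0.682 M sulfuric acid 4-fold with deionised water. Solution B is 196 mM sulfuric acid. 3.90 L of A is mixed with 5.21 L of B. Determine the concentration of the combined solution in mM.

C_A = 0.682 M / 4 = 0.171 M.
C_B = 196 mM = 0.196 M.
C_mix = (C_A·V_A + C_B·V_B)/(V_A + V_B) = (0.171×3.90 + 0.196×5.21) / 9.110 = 0.185 M = 185 mM.

185 mM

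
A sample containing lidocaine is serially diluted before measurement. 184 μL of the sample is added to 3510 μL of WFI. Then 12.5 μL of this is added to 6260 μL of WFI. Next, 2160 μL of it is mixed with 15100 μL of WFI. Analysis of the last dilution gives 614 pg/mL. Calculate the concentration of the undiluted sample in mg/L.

Overall dilution factor = 20.08 × 501.8 × 7.991 = 8.05 × 10⁴.
Original = 614 pg/mL × 8.05 × 10⁴ = 4.94 × 10⁷ pg/mL = 49.4 mg/L.

49.4 mg/L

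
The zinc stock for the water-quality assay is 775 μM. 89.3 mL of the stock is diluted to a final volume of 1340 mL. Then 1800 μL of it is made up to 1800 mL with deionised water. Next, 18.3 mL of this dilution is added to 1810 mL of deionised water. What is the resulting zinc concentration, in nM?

0.517 nM

Overall dilution factor = 15.01 × 1000 × 99.91 = 1.50 × 10⁶.
775 μM / 1.50 × 10⁶ = 5.17 × 10⁻⁴ μM = 0.517 nM.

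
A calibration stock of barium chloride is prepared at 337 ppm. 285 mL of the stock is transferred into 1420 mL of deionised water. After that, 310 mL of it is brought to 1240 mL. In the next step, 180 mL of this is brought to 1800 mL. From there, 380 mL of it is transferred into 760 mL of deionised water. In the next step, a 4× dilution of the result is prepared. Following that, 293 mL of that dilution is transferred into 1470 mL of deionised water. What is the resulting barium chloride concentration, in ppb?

Overall dilution factor = 5.982 × 4 × 10 × 3 × 4 × 6.017 = 1.73 × 10⁴.
337 ppm / 1.73 × 10⁴ = 0.0195 ppm = 19.5 ppb.

19.5 ppb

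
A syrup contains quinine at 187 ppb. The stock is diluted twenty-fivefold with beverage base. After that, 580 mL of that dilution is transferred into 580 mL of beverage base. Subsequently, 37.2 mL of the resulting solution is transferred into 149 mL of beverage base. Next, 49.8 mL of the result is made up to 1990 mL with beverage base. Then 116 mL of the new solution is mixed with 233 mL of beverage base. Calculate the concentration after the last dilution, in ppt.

Overall dilution factor = 25 × 2 × 5.005 × 39.96 × 3.009 = 3.01 × 10⁴.
187 ppb / 3.01 × 10⁴ = 6.22 × 10⁻³ ppb = 6.22 ppt.

6.22 ppt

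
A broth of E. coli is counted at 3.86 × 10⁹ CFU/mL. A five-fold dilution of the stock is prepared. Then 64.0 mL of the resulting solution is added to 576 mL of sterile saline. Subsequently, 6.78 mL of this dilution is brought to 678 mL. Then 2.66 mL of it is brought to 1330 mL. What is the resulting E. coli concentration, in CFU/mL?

Overall dilution factor = 5 × 10 × 100 × 500 = 2.50 × 10⁶.
3.86 × 10⁹ CFU/mL / 2.50 × 10⁶ = 1540 CFU/mL.

1540 CFU/mL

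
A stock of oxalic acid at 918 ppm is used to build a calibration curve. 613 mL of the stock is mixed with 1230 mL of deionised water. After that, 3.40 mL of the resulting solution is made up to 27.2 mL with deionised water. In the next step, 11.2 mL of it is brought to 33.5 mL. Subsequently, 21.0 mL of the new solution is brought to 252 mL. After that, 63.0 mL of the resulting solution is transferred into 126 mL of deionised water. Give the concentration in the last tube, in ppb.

Overall dilution factor = 3.007 × 8 × 2.991 × 12 × 3 = 2590.
918 ppm / 2590 = 0.354 ppm = 354 ppb.

354 ppb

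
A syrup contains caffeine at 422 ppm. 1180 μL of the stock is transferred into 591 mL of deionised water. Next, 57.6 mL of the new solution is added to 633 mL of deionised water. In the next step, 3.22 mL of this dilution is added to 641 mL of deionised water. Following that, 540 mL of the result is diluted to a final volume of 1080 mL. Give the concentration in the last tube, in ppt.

Overall dilution factor = 501.8 × 11.99 × 200.1 × 2 = 2.41 × 10⁶.
422 ppm / 2.41 × 10⁶ = 1.75 × 10⁻⁴ ppm = 175 ppt.

175 ppt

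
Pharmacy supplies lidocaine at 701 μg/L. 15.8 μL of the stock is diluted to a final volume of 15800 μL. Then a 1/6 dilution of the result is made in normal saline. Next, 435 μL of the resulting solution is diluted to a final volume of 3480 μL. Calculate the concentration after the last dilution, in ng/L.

Overall dilution factor = 1000 × 6 × 8 = 4.80 × 10⁴.
701 μg/L / 4.80 × 10⁴ = 0.0146 μg/L = 14.6 ng/L.

14.6 ng/L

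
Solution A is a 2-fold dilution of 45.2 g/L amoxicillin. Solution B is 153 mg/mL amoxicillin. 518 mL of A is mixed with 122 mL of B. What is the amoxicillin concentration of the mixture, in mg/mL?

C_A = 45.2 g/L / 2 = 22.6 g/L.
C_B = 153 mg/mL = 153 g/L.
C_mix = (C_A·V_A + C_B·V_B)/(V_A + V_B) = (22.6×518 + 153×122) / 640.0 = 47.5 g/L = 47.5 mg/mL.

47.5 mg/mL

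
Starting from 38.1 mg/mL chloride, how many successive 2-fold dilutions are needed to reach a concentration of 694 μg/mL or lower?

Need 2ⁿ ≥ 54.9, so n ≥ log(54.9)/log(2) = 5.78.
Minimum whole steps: n = 6.

6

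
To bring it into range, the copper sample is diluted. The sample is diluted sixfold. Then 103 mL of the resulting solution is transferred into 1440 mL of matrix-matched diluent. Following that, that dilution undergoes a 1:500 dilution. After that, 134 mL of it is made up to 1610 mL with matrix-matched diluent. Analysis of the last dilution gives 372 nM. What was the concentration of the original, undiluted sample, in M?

Overall dilution factor = 6 × 14.98 × 500 × 12.01 = 5.40 × 10⁵.
Original = 372 nM × 5.40 × 10⁵ = 2.01 × 10⁸ nM = 0.201 M.

0.201 M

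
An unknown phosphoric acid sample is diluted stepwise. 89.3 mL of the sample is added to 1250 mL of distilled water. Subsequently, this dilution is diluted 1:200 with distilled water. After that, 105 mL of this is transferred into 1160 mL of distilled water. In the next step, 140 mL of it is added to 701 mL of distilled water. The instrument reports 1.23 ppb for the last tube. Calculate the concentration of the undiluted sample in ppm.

Overall dilution factor = 15.00 × 200 × 12.05 × 6.007 = 2.17 × 10⁵.
Original = 1.23 ppb × 2.17 × 10⁵ = 2.67 × 10⁵ ppb = 267 ppm.

267 ppm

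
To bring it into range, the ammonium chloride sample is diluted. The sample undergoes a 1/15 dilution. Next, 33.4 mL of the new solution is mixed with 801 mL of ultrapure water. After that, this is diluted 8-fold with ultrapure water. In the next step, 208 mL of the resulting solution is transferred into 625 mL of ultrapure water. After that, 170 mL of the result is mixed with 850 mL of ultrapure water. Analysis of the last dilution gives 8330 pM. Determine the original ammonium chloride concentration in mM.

0.600 mM

Overall dilution factor = 15 × 24.98 × 8 × 4.005 × 6 = 7.20 × 10⁴.
Original = 8330 pM × 7.20 × 10⁴ = 6.00 × 10⁸ pM = 0.600 mM.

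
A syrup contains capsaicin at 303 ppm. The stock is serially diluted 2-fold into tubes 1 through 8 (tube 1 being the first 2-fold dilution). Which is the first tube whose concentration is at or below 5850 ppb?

Tube n has concentration 303 ppm / 2ⁿ.
Need 2ⁿ ≥ 303 ppm / 5850 ppb = 51.8, so n ≥ 5.69.
First such tube: n = 6.

tube 6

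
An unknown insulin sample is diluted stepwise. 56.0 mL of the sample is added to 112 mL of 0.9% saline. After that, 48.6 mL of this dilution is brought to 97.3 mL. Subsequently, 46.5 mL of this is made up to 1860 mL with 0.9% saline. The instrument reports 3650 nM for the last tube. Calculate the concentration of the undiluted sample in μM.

877 μM

Overall dilution factor = 3 × 2.002 × 40 = 240.
Original = 3650 nM × 240 = 8.77 × 10⁵ nM = 877 μM.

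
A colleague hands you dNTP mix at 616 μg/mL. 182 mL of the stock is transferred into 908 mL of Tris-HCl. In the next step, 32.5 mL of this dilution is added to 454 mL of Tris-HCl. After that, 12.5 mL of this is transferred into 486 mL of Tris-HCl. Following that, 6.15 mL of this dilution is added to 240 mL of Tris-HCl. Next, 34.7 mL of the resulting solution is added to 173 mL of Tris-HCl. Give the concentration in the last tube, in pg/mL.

Overall dilution factor = 5.989 × 14.97 × 39.88 × 40.02 × 5.986 = 8.57 × 10⁵.
616 μg/mL / 8.57 × 10⁵ = 7.19 × 10⁻⁴ μg/mL = 719 pg/mL.

719 pg/mL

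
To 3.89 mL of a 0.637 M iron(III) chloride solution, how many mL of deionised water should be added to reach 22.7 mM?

105 mL

22.7 mM = 0.0227 M.
V₂ = C₁V₁/C₂ = 0.637 × 3.89 / 0.0227 = 109 mL.
Diluent to add = V₂ − V₁ = 109 − 3.89 = 105 mL.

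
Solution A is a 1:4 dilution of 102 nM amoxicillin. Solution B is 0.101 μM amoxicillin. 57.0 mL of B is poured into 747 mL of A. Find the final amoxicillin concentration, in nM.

30.9 nM

C_A = 102 nM / 4 = 25.5 nM.
C_B = 0.101 μM = 101 nM.
C_mix = (C_A·V_A + C_B·V_B)/(V_A + V_B) = (25.5×747 + 101×57.0) / 804.0 = 30.9 nM.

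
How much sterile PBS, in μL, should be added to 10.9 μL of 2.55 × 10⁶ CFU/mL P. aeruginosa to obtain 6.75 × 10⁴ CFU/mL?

401 μL

V₂ = C₁V₁/C₂ = 2.55 × 10⁶ × 10.9 / 6.75 × 10⁴ = 412 μL.
Diluent to add = V₂ − V₁ = 412 − 10.9 = 401 μL.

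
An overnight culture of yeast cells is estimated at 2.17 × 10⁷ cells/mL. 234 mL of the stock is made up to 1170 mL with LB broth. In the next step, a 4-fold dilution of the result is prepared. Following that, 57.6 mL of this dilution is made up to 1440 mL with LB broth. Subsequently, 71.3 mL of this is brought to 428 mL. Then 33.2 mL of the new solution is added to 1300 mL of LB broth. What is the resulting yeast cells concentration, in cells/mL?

180 cells/mL

Overall dilution factor = 5 × 4 × 25 × 6.003 × 40.16 = 1.21 × 10⁵.
2.17 × 10⁷ cells/mL / 1.21 × 10⁵ = 180 cells/mL.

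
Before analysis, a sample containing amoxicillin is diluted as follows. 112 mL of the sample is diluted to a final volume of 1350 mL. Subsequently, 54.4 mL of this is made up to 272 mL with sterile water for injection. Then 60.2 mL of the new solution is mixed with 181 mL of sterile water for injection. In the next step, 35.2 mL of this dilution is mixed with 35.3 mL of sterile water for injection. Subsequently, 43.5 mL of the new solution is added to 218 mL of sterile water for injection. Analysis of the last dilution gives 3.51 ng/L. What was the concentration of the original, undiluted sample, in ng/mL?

Overall dilution factor = 12.05 × 5 × 4.007 × 2.003 × 6.011 = 2907.
Original = 3.51 ng/L × 2907 = 1.02 × 10⁴ ng/L = 10.2 ng/mL.

10.2 ng/mL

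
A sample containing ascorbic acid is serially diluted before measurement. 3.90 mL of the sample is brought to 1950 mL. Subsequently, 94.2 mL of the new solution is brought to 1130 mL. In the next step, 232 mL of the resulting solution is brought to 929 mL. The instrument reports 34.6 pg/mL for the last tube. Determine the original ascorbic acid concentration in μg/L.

831 μg/L

Overall dilution factor = 500 × 12.00 × 4.004 = 2.40 × 10⁴.
Original = 34.6 pg/mL × 2.40 × 10⁴ = 8.31 × 10⁵ pg/mL = 831 μg/L.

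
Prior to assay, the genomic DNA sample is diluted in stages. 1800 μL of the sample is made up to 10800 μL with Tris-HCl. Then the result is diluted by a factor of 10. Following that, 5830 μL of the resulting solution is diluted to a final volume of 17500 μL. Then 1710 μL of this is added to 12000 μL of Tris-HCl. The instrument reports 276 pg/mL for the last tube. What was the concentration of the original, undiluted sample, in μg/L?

Overall dilution factor = 6 × 10 × 3.002 × 8.018 = 1444.
Original = 276 pg/mL × 1444 = 3.99 × 10⁵ pg/mL = 399 μg/L.

399 μg/L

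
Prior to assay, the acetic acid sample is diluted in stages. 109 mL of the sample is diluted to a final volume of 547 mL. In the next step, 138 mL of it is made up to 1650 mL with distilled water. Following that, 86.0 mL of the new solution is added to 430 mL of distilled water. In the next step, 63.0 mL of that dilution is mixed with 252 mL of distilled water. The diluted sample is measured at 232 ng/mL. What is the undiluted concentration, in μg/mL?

Overall dilution factor = 5.018 × 11.96 × 6 × 5 = 1800.
Original = 232 ng/mL × 1800 = 4.18 × 10⁵ ng/mL = 418 μg/mL.

418 μg/mL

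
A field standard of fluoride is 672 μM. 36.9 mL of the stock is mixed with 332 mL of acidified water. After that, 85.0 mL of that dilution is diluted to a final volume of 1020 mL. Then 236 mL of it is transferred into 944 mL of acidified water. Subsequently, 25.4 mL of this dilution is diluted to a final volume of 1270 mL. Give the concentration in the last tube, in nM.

Overall dilution factor = 9.997 × 12 × 5 × 50 = 3.00 × 10⁴.
672 μM / 3.00 × 10⁴ = 0.0224 μM = 22.4 nM.

22.4 nM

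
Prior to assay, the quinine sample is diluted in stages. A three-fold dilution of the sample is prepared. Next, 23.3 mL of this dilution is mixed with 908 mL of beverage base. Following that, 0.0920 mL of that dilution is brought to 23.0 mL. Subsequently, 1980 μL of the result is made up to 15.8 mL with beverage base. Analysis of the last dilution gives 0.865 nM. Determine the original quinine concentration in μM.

207 μM

Overall dilution factor = 3 × 39.97 × 250 × 7.980 = 2.39 × 10⁵.
Original = 0.865 nM × 2.39 × 10⁵ = 2.07 × 10⁵ nM = 207 μM.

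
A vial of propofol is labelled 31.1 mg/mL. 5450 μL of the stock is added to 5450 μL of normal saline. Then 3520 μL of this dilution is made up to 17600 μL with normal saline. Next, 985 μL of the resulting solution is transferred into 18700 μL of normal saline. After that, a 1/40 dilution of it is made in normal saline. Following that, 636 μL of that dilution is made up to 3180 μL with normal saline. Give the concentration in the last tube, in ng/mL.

778 ng/mL

Overall dilution factor = 2 × 5 × 19.98 × 40 × 5 = 4.00 × 10⁴.
31.1 mg/mL / 4.00 × 10⁴ = 7.78 × 10⁻⁴ mg/mL = 778 ng/mL.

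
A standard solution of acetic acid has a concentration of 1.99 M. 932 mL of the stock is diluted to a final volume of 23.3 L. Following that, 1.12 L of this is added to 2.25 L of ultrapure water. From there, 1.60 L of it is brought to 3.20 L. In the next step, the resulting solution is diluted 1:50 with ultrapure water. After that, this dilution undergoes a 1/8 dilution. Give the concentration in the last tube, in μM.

Overall dilution factor = 25 × 3.009 × 2 × 50 × 8 = 6.02 × 10⁴.
1.99 M / 6.02 × 10⁴ = 3.31 × 10⁻⁵ M = 33.1 μM.

33.1 μM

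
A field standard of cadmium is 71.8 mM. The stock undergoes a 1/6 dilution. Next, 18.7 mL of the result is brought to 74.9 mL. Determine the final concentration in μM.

Overall dilution factor = 6 × 4.005 = 24.0.
71.8 mM / 24.0 = 2.99 mM = 2990 μM.

2990 μM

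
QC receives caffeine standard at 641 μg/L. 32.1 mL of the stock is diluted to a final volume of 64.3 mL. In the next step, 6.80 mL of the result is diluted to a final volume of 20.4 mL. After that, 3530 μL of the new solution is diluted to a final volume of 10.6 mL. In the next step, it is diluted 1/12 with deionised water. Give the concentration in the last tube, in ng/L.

Overall dilution factor = 2.003 × 3 × 3.003 × 12 = 217.
641 μg/L / 217 = 2.96 μg/L = 2960 ng/L.

2960 ng/L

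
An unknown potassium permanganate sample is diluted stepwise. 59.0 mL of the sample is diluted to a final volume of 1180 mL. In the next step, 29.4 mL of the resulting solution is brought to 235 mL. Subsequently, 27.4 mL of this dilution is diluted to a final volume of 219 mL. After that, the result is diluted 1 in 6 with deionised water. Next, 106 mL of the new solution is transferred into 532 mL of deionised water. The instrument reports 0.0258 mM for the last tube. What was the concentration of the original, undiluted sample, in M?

1.19 M

Overall dilution factor = 20 × 7.993 × 7.993 × 6 × 6.019 = 4.61 × 10⁴.
Original = 0.0258 mM × 4.61 × 10⁴ = 1191 mM = 1.19 M.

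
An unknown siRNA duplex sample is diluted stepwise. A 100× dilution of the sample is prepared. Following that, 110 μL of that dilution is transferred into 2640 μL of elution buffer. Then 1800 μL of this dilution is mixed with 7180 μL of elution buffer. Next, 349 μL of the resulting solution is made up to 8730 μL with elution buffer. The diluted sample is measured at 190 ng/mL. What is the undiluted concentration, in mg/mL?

Overall dilution factor = 100 × 25 × 4.989 × 25.01 = 3.12 × 10⁵.
Original = 190 ng/mL × 3.12 × 10⁵ = 5.93 × 10⁷ ng/mL = 59.3 mg/mL.

59.3 mg/mL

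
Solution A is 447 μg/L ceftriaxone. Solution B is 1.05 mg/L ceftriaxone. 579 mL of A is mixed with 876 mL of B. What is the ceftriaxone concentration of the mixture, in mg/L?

0.810 mg/L

C_B = 1.05 mg/L = 1050 μg/L.
C_mix = (C_A·V_A + C_B·V_B)/(V_A + V_B) = (447×579 + 1050×876) / 1455 = 810 μg/L = 0.810 mg/L.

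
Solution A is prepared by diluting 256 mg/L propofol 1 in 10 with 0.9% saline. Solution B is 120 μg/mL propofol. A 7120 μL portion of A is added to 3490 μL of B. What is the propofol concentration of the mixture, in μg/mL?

56.7 μg/mL

C_A = 256 mg/L / 10 = 25.6 mg/L.
C_B = 120 μg/mL = 120 mg/L.
C_mix = (C_A·V_A + C_B·V_B)/(V_A + V_B) = (25.6×7120 + 120×3490) / 10610 = 56.7 mg/L = 56.7 μg/mL.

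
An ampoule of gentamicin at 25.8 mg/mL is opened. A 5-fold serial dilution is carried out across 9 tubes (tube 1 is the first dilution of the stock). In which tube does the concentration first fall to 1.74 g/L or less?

tube 2

Tube n has concentration 25.8 mg/mL / 5ⁿ.
Need 5ⁿ ≥ 25.8 mg/mL / 1.74 g/L = 14.8, so n ≥ 1.68.
First such tube: n = 2.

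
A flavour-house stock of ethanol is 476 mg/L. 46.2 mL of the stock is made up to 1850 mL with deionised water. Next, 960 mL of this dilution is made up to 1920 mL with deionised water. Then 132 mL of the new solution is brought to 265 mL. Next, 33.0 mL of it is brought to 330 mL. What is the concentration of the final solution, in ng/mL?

296 ng/mL

Overall dilution factor = 40.04 × 2 × 2.008 × 10 = 1608.
476 mg/L / 1608 = 0.296 mg/L = 296 ng/mL.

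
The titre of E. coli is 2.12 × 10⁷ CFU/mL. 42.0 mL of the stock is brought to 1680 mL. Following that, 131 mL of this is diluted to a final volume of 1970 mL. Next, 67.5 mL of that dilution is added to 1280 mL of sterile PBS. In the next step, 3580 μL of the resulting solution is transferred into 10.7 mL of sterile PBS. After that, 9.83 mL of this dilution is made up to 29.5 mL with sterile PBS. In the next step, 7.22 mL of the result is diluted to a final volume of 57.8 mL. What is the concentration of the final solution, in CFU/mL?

Overall dilution factor = 40 × 15.04 × 19.96 × 3.989 × 3.001 × 8.006 = 1.15 × 10⁶.
2.12 × 10⁷ CFU/mL / 1.15 × 10⁶ = 18.4 CFU/mL.

18.4 CFU/mL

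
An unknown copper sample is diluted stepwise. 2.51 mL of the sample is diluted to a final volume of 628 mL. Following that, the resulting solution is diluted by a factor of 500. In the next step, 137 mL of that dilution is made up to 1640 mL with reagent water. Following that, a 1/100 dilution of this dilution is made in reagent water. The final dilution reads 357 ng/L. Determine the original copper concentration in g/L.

Overall dilution factor = 250.2 × 500 × 11.97 × 100 = 1.50 × 10⁸.
Original = 357 ng/L × 1.50 × 10⁸ = 5.35 × 10¹⁰ ng/L = 53.5 g/L.

53.5 g/L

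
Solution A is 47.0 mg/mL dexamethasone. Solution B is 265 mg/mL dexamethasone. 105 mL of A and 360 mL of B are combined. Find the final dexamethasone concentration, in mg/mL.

216 mg/mL

C_mix = (C_A·V_A + C_B·V_B)/(V_A + V_B) = (47.0×105 + 265×360) / 465.0 = 216 mg/mL.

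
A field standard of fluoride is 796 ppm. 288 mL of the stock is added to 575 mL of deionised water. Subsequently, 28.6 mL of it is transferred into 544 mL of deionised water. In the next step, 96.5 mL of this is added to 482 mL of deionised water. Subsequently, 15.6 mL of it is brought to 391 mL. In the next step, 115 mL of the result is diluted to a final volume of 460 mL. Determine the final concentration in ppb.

22.1 ppb

Overall dilution factor = 2.997 × 20.02 × 5.995 × 25.06 × 4 = 3.61 × 10⁴.
796 ppm / 3.61 × 10⁴ = 0.0221 ppm = 22.1 ppb.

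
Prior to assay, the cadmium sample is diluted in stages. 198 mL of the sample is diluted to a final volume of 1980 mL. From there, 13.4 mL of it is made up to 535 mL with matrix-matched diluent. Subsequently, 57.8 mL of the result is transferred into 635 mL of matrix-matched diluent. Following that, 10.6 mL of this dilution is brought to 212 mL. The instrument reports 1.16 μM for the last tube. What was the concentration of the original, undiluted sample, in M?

0.111 M

Overall dilution factor = 10 × 39.93 × 11.99 × 20 = 9.57 × 10⁴.
Original = 1.16 μM × 9.57 × 10⁴ = 1.11 × 10⁵ μM = 0.111 M.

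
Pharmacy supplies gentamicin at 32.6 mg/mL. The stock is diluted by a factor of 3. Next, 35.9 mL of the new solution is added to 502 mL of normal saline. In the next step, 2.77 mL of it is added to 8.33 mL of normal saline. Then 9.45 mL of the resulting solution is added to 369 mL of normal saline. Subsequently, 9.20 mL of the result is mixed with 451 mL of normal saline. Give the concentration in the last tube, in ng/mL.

Overall dilution factor = 3 × 14.98 × 4.007 × 40.05 × 50.02 = 3.61 × 10⁵.
32.6 mg/mL / 3.61 × 10⁵ = 9.03 × 10⁻⁵ mg/mL = 90.3 ng/mL.

90.3 ng/mL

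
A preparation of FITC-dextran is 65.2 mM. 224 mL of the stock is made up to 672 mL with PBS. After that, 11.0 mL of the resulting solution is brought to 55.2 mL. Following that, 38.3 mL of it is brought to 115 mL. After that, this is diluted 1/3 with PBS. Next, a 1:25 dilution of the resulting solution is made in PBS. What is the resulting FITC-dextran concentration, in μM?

19.2 μM

Overall dilution factor = 3 × 5.018 × 3.003 × 3 × 25 = 3390.
65.2 mM / 3390 = 0.0192 mM = 19.2 μM.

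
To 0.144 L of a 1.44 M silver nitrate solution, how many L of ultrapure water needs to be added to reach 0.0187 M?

V₂ = C₁V₁/C₂ = 1.44 × 0.144 / 0.0187 = 11.1 L.
Diluent to add = V₂ − V₁ = 11.1 − 0.144 = 10.9 L.

10.9 L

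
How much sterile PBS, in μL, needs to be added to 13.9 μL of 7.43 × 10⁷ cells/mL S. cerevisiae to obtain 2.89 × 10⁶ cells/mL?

343 μL

V₂ = C₁V₁/C₂ = 7.43 × 10⁷ × 13.9 / 2.89 × 10⁶ = 357 μL.
Diluent to add = V₂ − V₁ = 357 − 13.9 = 343 μL.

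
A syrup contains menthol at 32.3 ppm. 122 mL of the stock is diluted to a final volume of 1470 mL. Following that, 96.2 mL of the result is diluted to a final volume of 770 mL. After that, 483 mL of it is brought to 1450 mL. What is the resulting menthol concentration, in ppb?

Overall dilution factor = 12.05 × 8.004 × 3.002 = 290.
32.3 ppm / 290 = 0.112 ppm = 112 ppb.

112 ppb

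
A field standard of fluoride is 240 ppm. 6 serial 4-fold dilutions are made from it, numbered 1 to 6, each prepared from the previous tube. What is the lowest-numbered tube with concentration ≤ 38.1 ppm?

Tube n has concentration 240 ppm / 4ⁿ.
Need 4ⁿ ≥ 240 ppm / 38.1 ppm = 6.30, so n ≥ 1.33.
First such tube: n = 2.

tube 2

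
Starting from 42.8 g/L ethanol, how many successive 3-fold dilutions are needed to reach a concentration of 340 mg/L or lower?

Need 3ⁿ ≥ 126, so n ≥ log(126)/log(3) = 4.40.
Minimum whole steps: n = 5.

5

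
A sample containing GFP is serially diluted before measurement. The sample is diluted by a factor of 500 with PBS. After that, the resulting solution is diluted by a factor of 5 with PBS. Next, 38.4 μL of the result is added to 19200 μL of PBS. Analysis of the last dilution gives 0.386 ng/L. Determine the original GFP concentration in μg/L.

483 μg/L

Overall dilution factor = 500 × 5 × 501 = 1.25 × 10⁶.
Original = 0.386 ng/L × 1.25 × 10⁶ = 4.83 × 10⁵ ng/L = 483 μg/L.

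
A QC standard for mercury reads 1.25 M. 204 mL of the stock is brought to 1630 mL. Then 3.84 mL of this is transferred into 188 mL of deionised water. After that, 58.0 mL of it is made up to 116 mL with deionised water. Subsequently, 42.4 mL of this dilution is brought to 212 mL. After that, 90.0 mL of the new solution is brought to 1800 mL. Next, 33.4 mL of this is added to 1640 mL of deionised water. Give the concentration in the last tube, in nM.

313 nM

Overall dilution factor = 7.990 × 49.96 × 2 × 5 × 20 × 50.10 = 4.00 × 10⁶.
1.25 M / 4.00 × 10⁶ = 3.13 × 10⁻⁷ M = 313 nM.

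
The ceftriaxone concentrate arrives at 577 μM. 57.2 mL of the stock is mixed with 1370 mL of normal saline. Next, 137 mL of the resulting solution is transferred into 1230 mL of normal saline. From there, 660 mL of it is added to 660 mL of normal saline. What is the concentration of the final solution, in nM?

1160 nM

Overall dilution factor = 24.95 × 9.978 × 2 = 498.
577 μM / 498 = 1.16 μM = 1160 nM.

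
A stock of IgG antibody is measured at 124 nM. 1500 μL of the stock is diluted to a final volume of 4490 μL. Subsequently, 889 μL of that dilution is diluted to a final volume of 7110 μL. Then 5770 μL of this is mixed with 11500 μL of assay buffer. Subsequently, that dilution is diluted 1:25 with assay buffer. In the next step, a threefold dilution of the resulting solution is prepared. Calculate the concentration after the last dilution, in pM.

Overall dilution factor = 2.993 × 7.998 × 2.993 × 25 × 3 = 5374.
124 nM / 5374 = 0.0231 nM = 23.1 pM.

23.1 pM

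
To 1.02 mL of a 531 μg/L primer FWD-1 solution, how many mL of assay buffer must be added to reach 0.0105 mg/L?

0.0105 mg/L = 10.5 μg/L.
V₂ = C₁V₁/C₂ = 531 × 1.02 / 10.5 = 51.6 mL.
Diluent to add = V₂ − V₁ = 51.6 − 1.02 = 50.6 mL.

50.6 mL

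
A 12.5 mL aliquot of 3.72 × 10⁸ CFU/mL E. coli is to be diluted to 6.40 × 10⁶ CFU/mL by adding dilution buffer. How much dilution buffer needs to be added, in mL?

V₂ = C₁V₁/C₂ = 3.72 × 10⁸ × 12.5 / 6.40 × 10⁶ = 727 mL.
Diluent to add = V₂ − V₁ = 727 − 12.5 = 714 mL.

714 mL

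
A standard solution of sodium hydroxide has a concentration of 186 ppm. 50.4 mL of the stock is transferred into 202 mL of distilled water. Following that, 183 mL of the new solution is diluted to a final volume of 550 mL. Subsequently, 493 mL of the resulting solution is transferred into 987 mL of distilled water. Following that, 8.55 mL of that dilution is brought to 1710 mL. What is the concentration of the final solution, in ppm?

Overall dilution factor = 5.008 × 3.005 × 3.002 × 200 = 9037.
186 ppm / 9037 = 0.0206 ppm.

0.0206 ppm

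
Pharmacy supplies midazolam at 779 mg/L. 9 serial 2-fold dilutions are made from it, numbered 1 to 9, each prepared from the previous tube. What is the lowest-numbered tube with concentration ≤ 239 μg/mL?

tube 2

Tube n has concentration 779 mg/L / 2ⁿ.
Need 2ⁿ ≥ 779 mg/L / 239 μg/mL = 3.26, so n ≥ 1.70.
First such tube: n = 2.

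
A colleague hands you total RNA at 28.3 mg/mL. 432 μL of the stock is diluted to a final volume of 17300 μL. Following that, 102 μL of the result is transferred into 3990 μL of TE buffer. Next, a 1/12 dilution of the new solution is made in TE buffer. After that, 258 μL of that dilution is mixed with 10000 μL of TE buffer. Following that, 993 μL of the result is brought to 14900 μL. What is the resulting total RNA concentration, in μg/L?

Overall dilution factor = 40.05 × 40.12 × 12 × 39.76 × 15.01 = 1.15 × 10⁷.
28.3 mg/mL / 1.15 × 10⁷ = 2.46 × 10⁻⁶ mg/mL = 2.46 μg/L.

2.46 μg/L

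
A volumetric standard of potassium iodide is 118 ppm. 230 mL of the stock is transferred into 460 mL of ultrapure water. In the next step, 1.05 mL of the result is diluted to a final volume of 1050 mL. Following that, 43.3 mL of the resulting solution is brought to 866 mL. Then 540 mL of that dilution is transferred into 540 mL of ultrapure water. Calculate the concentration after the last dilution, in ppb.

0.983 ppb

Overall dilution factor = 3 × 1000 × 20 × 2 = 1.20 × 10⁵.
118 ppm / 1.20 × 10⁵ = 9.83 × 10⁻⁴ ppm = 0.983 ppb.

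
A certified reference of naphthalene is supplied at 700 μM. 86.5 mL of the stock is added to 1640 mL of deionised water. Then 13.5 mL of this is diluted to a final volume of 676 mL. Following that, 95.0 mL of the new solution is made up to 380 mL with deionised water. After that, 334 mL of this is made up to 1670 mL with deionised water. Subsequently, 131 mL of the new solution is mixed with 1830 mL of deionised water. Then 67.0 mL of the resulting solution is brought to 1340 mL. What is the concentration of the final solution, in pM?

117 pM

Overall dilution factor = 19.96 × 50.07 × 4 × 5 × 14.97 × 20 = 5.98 × 10⁶.
700 μM / 5.98 × 10⁶ = 1.17 × 10⁻⁴ μM = 117 pM.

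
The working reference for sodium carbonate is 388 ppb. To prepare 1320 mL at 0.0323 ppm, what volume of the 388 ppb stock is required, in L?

0.0323 ppm = 32.3 ppb.
V₁ = C₂V₂/C₁ = 32.3 × 1320 / 388 = 110 mL = 0.110 L.

0.110 L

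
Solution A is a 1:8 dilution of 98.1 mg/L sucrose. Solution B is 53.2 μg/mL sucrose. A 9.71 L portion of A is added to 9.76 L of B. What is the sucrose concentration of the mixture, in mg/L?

C_A = 98.1 mg/L / 8 = 12.3 mg/L.
C_B = 53.2 μg/mL = 53.2 mg/L.
C_mix = (C_A·V_A + C_B·V_B)/(V_A + V_B) = (12.3×9.71 + 53.2×9.76) / 19.47 = 32.8 mg/L.

32.8 mg/L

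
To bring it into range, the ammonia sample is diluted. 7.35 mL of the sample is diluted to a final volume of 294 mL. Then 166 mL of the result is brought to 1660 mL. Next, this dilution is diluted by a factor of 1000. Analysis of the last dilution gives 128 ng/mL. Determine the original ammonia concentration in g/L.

Overall dilution factor = 40 × 10 × 1000 = 4.00 × 10⁵.
Original = 128 ng/mL × 4.00 × 10⁵ = 5.12 × 10⁷ ng/mL = 51.2 g/L.

51.2 g/L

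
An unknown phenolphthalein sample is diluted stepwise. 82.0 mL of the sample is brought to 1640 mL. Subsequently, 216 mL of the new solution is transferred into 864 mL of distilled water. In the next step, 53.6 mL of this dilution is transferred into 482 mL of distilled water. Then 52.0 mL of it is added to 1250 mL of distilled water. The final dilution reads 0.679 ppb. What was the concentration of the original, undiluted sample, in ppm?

Overall dilution factor = 20 × 5 × 9.993 × 25.04 = 2.50 × 10⁴.
Original = 0.679 ppb × 2.50 × 10⁴ = 1.70 × 10⁴ ppb = 17.0 ppm.

17.0 ppm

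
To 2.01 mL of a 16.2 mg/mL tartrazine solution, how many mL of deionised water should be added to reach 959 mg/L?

31.9 mL

959 mg/L = 0.959 mg/mL.
V₂ = C₁V₁/C₂ = 16.2 × 2.01 / 0.959 = 34.0 mL.
Diluent to add = V₂ − V₁ = 34.0 − 2.01 = 31.9 mL.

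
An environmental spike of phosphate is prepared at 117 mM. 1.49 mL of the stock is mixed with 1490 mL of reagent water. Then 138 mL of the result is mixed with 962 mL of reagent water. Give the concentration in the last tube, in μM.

14.7 μM

Overall dilution factor = 1001 × 7.971 = 7979.
117 mM / 7979 = 0.0147 mM = 14.7 μM.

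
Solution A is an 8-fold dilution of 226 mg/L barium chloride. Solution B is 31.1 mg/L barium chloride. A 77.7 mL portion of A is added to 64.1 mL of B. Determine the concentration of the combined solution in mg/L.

29.5 mg/L

C_A = 226 mg/L / 8 = 28.2 mg/L.
C_mix = (C_A·V_A + C_B·V_B)/(V_A + V_B) = (28.2×77.7 + 31.1×64.1) / 141.8 = 29.5 mg/L.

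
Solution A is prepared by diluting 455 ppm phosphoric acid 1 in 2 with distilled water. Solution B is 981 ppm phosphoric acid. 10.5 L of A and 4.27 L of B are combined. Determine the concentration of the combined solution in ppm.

C_A = 455 ppm / 2 = 228 ppm.
C_mix = (C_A·V_A + C_B·V_B)/(V_A + V_B) = (228×10.5 + 981×4.27) / 14.77 = 445 ppm.

445 ppm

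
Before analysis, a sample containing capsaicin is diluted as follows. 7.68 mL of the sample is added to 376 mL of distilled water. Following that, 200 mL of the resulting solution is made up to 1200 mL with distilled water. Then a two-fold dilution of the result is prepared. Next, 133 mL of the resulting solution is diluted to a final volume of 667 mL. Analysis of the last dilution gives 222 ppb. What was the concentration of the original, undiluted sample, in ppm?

667 ppm

Overall dilution factor = 49.96 × 6 × 2 × 5.015 = 3007.
Original = 222 ppb × 3007 = 6.67 × 10⁵ ppb = 667 ppm.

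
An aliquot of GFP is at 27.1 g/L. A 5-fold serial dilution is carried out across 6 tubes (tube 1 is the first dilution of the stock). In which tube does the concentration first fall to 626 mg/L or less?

tube 3

Tube n has concentration 27.1 g/L / 5ⁿ.
Need 5ⁿ ≥ 27.1 g/L / 626 mg/L = 43.3, so n ≥ 2.34.
First such tube: n = 3.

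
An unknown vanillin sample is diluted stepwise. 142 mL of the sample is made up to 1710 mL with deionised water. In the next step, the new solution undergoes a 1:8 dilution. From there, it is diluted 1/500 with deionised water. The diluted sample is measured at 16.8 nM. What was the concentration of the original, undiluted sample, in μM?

809 μM

Overall dilution factor = 12.04 × 8 × 500 = 4.82 × 10⁴.
Original = 16.8 nM × 4.82 × 10⁴ = 8.09 × 10⁵ nM = 809 μM.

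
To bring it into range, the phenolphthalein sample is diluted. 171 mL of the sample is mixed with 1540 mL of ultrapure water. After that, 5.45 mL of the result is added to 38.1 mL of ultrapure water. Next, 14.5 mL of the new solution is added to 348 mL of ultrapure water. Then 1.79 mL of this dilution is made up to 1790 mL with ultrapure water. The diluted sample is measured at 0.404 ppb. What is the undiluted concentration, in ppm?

Overall dilution factor = 10.01 × 7.991 × 25 × 1000 = 2.00 × 10⁶.
Original = 0.404 ppb × 2.00 × 10⁶ = 8.08 × 10⁵ ppb = 808 ppm.

808 ppm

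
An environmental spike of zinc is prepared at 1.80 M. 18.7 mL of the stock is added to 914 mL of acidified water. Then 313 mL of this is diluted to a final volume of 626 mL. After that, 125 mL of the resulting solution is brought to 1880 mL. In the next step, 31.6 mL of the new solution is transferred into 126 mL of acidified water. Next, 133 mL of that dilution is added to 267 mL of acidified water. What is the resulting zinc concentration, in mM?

0.0800 mM

Overall dilution factor = 49.88 × 2 × 15.04 × 4.987 × 3.008 = 2.25 × 10⁴.
1.80 M / 2.25 × 10⁴ = 8.00 × 10⁻⁵ M = 0.0800 mM.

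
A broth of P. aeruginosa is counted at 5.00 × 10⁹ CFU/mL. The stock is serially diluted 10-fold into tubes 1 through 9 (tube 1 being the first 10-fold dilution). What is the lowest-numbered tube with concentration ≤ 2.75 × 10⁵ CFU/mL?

Tube n has concentration 5.00 × 10⁹ CFU/mL / 10ⁿ.
Need 10ⁿ ≥ 5.00 × 10⁹ CFU/mL / 2.75 × 10⁵ CFU/mL = 1.82 × 10⁴, so n ≥ 4.26.
First such tube: n = 5.

tube 5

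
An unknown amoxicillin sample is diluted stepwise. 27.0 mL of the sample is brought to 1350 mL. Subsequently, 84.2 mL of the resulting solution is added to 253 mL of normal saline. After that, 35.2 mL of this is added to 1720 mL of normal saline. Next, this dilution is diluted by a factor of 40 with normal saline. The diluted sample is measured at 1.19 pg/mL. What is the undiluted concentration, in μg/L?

475 μg/L

Overall dilution factor = 50 × 4.005 × 49.86 × 40 = 3.99 × 10⁵.
Original = 1.19 pg/mL × 3.99 × 10⁵ = 4.75 × 10⁵ pg/mL = 475 μg/L.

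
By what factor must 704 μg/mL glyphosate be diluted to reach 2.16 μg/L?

3.26 × 10⁵

Factor = C₀/C_target = 704 μg/mL / 2.16 μg/L = 3.26 × 10⁵.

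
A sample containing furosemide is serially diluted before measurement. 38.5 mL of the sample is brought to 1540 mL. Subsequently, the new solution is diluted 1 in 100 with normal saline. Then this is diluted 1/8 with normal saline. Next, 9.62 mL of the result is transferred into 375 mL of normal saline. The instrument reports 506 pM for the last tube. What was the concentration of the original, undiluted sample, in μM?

647 μM

Overall dilution factor = 40 × 100 × 8 × 39.98 = 1.28 × 10⁶.
Original = 506 pM × 1.28 × 10⁶ = 6.47 × 10⁸ pM = 647 μM.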